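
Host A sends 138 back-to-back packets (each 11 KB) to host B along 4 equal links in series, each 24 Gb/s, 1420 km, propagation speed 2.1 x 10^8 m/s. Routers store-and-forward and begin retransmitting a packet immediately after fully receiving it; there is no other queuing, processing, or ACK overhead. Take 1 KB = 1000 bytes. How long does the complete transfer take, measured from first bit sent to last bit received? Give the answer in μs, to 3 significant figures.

Per-hop transmission t_tx = L/R = 88000/24000000000 = 3.66667 μs.
Per-hop propagation t_prop = 1420000/210000000 = 6761.9 μs.
Pipeline fill: first packet needs 4·t_tx to clear all hops; remaining 137 packets each add one t_tx.
Total = (4+138-1)·t_tx + 4·t_prop = 141·3.66667 + 4·6761.9 = 27600 μs.

27600 μs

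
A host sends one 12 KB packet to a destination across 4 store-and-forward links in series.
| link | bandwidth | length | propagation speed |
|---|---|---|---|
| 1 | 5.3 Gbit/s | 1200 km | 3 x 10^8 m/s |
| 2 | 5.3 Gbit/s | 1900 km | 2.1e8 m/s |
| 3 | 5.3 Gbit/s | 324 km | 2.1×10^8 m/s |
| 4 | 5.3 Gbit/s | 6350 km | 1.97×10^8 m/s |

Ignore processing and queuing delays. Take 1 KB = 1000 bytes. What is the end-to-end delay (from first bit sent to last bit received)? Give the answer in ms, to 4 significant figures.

46.90 ms

L = 96000 bits.
Transmission delay per hop = L/R = 96000/5300000000 = 0.0181132 ms; 4 hops → 0.0724528 ms.
Propagation delays (d/s per hop): 4, 9.04762, 1.54286, 32.2335 ms; sum = 46.824 ms.
End-to-end = 46.90 ms.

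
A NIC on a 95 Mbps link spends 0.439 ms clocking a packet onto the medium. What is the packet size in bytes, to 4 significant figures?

L = R × t_tx = 95000000 b/s × 0.000439 s = 41705 bits.
In bytes: 41705 / 8 = 5213 bytes.

5213 bytes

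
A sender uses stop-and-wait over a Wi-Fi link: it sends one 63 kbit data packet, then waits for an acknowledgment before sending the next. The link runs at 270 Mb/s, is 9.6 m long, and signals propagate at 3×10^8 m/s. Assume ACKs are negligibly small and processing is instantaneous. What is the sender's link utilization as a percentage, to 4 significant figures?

99.97 %

t_tx = L/R = 63000/270000000 = 0.000233333 s.
t_prop = 9.6/300000000 = 3.2e-08 s; RTT = 6.4e-08 s.
Cycle = t_tx + RTT = 0.000233397 s.
Utilization = t_tx / cycle = 0.000233333/0.000233397 = 99.97 %.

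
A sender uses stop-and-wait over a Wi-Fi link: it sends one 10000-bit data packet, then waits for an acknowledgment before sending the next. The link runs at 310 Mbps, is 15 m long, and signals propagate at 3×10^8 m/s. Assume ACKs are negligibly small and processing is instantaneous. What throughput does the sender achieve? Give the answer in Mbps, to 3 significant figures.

t_tx = L/R = 10000/310000000 = 3.22581e-05 s.
t_prop = 15/300000000 = 5e-08 s; RTT = 1e-07 s.
Cycle = t_tx + RTT = 3.23581e-05 s.
Throughput = L / cycle = 10000 / 3.23581e-05 = 309 Mbps.

309 Mbps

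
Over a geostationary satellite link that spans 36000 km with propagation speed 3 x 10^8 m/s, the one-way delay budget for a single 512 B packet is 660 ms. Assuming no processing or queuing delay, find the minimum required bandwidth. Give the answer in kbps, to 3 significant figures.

L = 4096 bits.
Propagation delay = 36000000 / 300000000 = 120 ms.
Transmission budget = 660 − 120 = 540 ms.
R ≥ L / t_tx = 4096 bits / 0.54 s = 7.59 kbps.

7.59 kbps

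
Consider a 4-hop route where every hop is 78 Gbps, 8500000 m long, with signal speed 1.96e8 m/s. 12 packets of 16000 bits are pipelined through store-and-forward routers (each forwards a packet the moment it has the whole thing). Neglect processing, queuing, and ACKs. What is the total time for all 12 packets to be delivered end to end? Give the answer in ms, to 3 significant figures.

173 ms

Per-hop transmission t_tx = L/R = 16000/78000000000 = 0.000205128 ms.
Per-hop propagation t_prop = 8500000/196000000 = 43.3673 ms.
Pipeline fill: first packet needs 4·t_tx to clear all hops; remaining 11 packets each add one t_tx.
Total = (4+12-1)·t_tx + 4·t_prop = 15·0.000205128 + 4·43.3673 = 173 ms.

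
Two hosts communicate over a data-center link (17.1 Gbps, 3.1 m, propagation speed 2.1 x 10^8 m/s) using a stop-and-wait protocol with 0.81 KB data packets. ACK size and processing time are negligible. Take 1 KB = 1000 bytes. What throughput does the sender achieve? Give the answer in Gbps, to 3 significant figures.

15.9 Gbps

t_tx = L/R = 6480/1.71e+10 = 3.78947e-07 s.
t_prop = 3.1/210000000 = 1.47619e-08 s; RTT = 2.95238e-08 s.
Cycle = t_tx + RTT = 4.08471e-07 s.
Throughput = L / cycle = 6480 / 4.08471e-07 = 15.9 Gbps.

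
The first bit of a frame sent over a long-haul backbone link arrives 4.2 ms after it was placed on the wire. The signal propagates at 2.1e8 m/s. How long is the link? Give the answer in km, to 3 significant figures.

d = s × t_prop = 210000000 × 0.0042 = 882 km.

882 km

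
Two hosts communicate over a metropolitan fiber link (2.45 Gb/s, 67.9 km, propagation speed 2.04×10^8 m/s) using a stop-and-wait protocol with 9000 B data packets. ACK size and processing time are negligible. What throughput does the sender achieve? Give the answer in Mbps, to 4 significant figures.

103.6 Mbps

t_tx = L/R = 72000/2450000000 = 2.93878e-05 s.
t_prop = 67900/204000000 = 0.000332843 s; RTT = 0.000665686 s.
Cycle = t_tx + RTT = 0.000695074 s.
Throughput = L / cycle = 72000 / 0.000695074 = 103.6 Mbps.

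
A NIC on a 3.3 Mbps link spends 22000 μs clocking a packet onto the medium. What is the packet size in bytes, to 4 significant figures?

9075 bytes

L = R × t_tx = 3300000 b/s × 0.022 s = 72600 bits.
In bytes: 72600 / 8 = 9075 bytes.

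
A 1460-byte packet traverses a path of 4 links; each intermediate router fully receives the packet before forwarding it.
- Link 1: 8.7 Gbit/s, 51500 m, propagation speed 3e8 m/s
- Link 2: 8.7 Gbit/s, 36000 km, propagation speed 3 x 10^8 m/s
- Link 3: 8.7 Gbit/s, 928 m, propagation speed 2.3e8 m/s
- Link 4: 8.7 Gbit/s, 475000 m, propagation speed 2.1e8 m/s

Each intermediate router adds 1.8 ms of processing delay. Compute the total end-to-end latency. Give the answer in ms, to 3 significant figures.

L = 1460 × 8 = 11680 bits.
Transmission delay per hop = L/R = 11680/8700000000 = 0.00134253 ms; 4 hops → 0.00537011 ms.
Propagation delays (d/s per hop): 0.171667, 120, 0.00403478, 2.2619 ms; sum = 122.438 ms.
Processing at 3 router(s): 3 × 1.8 ms = 5.4 ms.
End-to-end = 128 ms.

128 ms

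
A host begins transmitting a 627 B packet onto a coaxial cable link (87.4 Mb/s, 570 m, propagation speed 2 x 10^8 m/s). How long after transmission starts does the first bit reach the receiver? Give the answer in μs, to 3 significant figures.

First bit experiences only propagation delay: d/s = 570/200000000 = 2.85 μs.

2.85 μs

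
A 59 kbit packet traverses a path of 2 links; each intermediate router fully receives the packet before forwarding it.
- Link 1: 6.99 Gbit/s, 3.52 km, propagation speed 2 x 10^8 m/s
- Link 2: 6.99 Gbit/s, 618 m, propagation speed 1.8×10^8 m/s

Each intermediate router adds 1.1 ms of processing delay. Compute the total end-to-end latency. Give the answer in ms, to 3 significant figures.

L = 59000 bits.
Transmission delay per hop = L/R = 59000/6990000000 = 0.00844063 ms; 2 hops → 0.0168813 ms.
Propagation delays (d/s per hop): 0.0176, 0.00343333 ms; sum = 0.0210333 ms.
Processing at 1 router(s): 1 × 1.1 ms = 1.1 ms.
End-to-end = 1.14 ms.

1.14 ms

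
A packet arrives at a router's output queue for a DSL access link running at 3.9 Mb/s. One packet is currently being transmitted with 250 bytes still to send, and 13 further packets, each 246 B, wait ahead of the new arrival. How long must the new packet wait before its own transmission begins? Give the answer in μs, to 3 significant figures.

Each queued packet: L/R = 1968/3900000 = 504.615 μs.
13 queued → 6560 μs.
Plus remaining 2000 bits of current packet: 512.821 μs.
Queuing delay = 7070 μs.

7070 μs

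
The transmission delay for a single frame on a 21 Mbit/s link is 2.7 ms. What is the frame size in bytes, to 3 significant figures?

L = R × t_tx = 21000000 b/s × 0.0027 s = 56700 bits.
In bytes: 56700 / 8 = 7090 bytes.

7090 bytes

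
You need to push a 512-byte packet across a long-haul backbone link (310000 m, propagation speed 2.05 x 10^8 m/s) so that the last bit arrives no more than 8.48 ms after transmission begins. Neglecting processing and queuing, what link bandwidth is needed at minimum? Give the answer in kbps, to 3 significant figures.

588 kbps

L = 4096 bits.
Propagation delay = 310000 / 2.05e+08 = 1.5122 ms.
Transmission budget = 8.48 − 1.5122 = 6.9678 ms.
R ≥ L / t_tx = 4096 bits / 0.0069678 s = 588 kbps.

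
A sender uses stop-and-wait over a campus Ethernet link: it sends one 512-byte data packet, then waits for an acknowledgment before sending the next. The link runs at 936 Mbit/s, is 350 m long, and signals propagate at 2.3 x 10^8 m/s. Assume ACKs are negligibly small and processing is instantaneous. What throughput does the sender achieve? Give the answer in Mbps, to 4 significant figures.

552.1 Mbps

t_tx = L/R = 4096/936000000 = 4.37607e-06 s.
t_prop = 350/2.3e+08 = 1.52174e-06 s; RTT = 3.04348e-06 s.
Cycle = t_tx + RTT = 7.41955e-06 s.
Throughput = L / cycle = 4096 / 7.41955e-06 = 552.1 Mbps.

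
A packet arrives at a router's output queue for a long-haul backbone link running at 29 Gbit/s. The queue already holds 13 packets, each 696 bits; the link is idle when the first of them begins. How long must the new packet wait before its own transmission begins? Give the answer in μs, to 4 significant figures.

0.3120 μs

Each queued packet: L/R = 696/29000000000 = 0.024 μs.
13 queued → 0.312 μs.
Queuing delay = 0.3120 μs.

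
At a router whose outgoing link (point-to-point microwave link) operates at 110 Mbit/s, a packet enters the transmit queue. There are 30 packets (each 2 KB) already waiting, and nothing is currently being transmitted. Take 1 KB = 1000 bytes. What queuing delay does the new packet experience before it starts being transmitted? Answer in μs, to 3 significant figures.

4360 μs

Each queued packet: L/R = 16000/110000000 = 145.455 μs.
30 queued → 4363.64 μs.
Queuing delay = 4360 μs.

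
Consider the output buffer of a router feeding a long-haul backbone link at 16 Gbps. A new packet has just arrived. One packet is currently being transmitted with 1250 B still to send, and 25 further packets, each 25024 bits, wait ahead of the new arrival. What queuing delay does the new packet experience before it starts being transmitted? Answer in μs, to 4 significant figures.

Each queued packet: L/R = 25024/16000000000 = 1.564 μs.
25 queued → 39.1 μs.
Plus remaining 10000 bits of current packet: 0.625 μs.
Queuing delay = 39.73 μs.

39.73 μs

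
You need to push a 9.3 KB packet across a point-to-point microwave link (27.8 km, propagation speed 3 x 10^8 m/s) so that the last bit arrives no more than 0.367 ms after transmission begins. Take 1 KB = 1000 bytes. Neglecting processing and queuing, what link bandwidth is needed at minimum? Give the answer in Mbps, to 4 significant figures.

271.2 Mbps

L = 74400 bits.
Propagation delay = 27800 / 300000000 = 0.0926667 ms.
Transmission budget = 0.367 − 0.0926667 = 0.274333 ms.
R ≥ L / t_tx = 74400 bits / 0.000274333 s = 271.2 Mbps.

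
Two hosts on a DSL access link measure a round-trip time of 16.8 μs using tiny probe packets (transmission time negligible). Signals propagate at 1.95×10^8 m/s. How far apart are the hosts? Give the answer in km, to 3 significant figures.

One-way propagation = RTT/2 = 8.4 μs.
d = s × t = 195000000 × 8.4e-06 = 1.64 km.

1.64 km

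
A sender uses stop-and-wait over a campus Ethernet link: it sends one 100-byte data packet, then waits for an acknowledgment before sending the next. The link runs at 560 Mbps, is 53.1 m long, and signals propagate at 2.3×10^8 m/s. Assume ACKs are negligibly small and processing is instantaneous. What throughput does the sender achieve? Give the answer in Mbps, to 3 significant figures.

t_tx = L/R = 800/560000000 = 1.42857e-06 s.
t_prop = 53.1/2.3e+08 = 2.3087e-07 s; RTT = 4.61739e-07 s.
Cycle = t_tx + RTT = 1.89031e-06 s.
Throughput = L / cycle = 800 / 1.89031e-06 = 423 Mbps.

423 Mbps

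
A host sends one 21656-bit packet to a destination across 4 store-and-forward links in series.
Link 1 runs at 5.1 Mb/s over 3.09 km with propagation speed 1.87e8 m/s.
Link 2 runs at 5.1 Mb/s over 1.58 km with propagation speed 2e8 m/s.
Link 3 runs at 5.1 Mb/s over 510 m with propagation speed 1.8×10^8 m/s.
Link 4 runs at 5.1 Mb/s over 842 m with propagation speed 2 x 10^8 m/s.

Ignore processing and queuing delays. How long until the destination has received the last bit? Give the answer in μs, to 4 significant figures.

Transmission delay per hop = L/R = 21656/5100000 = 4246.27 μs; 4 hops → 16985.1 μs.
Propagation delays (d/s per hop): 16.5241, 7.9, 2.83333, 4.21 μs; sum = 31.4674 μs.
End-to-end = 17020 μs.

17020 μs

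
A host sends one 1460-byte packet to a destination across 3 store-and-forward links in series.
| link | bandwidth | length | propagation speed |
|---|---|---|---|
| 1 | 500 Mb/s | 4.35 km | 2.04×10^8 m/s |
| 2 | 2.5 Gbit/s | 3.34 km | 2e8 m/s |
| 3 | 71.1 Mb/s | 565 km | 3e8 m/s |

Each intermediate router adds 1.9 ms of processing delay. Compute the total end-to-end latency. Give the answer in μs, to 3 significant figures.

L = 1460 × 8 = 11680 bits.
Transmission delays (L/R per hop): 23.36, 4.672, 164.276 μs; sum = 192.308 μs.
Propagation delays (d/s per hop): 21.3235, 16.7, 1883.33 μs; sum = 1921.36 μs.
Processing at 2 router(s): 2 × 1.9 ms = 3800 μs.
End-to-end = 5910 μs.

5910 μs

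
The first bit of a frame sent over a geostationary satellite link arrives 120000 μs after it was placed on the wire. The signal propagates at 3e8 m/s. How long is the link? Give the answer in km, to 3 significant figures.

36000 km

d = s × t_prop = 300000000 × 0.12 = 36000 km.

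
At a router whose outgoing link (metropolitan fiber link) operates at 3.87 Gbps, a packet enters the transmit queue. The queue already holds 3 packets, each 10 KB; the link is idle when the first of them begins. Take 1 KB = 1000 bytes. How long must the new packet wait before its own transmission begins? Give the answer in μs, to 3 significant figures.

62.0 μs

Each queued packet: L/R = 80000/3870000000 = 20.6718 μs.
3 queued → 62.0155 μs.
Queuing delay = 62.0 μs.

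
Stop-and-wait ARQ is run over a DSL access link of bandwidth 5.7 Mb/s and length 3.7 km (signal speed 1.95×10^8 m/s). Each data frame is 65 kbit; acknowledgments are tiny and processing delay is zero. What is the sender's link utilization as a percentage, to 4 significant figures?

t_tx = L/R = 65000/5700000 = 0.0114035 s.
t_prop = 3700/195000000 = 1.89744e-05 s; RTT = 3.79487e-05 s.
Cycle = t_tx + RTT = 0.0114415 s.
Utilization = t_tx / cycle = 0.0114035/0.0114415 = 99.67 %.

99.67 %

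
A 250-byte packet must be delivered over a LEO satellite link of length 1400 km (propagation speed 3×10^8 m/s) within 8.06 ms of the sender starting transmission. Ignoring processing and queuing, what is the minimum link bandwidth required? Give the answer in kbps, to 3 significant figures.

589 kbps

L = 2000 bits.
Propagation delay = 1400000 / 300000000 = 4.66667 ms.
Transmission budget = 8.06 − 4.66667 = 3.39333 ms.
R ≥ L / t_tx = 2000 bits / 0.00339333 s = 589 kbps.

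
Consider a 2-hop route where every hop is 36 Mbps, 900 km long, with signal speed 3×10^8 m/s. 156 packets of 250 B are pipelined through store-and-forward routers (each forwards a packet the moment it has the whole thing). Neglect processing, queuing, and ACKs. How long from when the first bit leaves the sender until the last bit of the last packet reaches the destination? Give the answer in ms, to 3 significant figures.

Per-hop transmission t_tx = L/R = 2000/36000000 = 0.0555556 ms.
Per-hop propagation t_prop = 900000/300000000 = 3 ms.
Pipeline fill: first packet needs 2·t_tx to clear all hops; remaining 155 packets each add one t_tx.
Total = (2+156-1)·t_tx + 2·t_prop = 157·0.0555556 + 2·3 = 14.7 ms.

14.7 ms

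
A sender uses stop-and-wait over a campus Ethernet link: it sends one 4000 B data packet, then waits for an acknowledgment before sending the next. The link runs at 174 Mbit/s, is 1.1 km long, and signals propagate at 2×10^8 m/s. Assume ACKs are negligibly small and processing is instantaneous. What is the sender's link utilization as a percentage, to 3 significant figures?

t_tx = L/R = 32000/174000000 = 0.000183908 s.
t_prop = 1100/200000000 = 5.5e-06 s; RTT = 1.1e-05 s.
Cycle = t_tx + RTT = 0.000194908 s.
Utilization = t_tx / cycle = 0.000183908/0.000194908 = 94.4 %.

94.4 %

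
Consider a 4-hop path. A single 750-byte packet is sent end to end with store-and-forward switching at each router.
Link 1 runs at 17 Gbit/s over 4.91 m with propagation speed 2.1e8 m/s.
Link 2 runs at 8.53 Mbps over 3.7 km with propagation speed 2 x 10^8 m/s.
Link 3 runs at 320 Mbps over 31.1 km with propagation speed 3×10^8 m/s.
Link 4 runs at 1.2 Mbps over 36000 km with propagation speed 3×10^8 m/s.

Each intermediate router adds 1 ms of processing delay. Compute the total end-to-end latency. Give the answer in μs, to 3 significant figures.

L = 750 × 8 = 6000 bits.
Transmission delays (L/R per hop): 0.352941, 703.4, 18.75, 5000 μs; sum = 5722.5 μs.
Propagation delays (d/s per hop): 0.023381, 18.5, 103.667, 120000 μs; sum = 120122 μs.
Processing at 3 router(s): 3 × 1 ms = 3000 μs.
End-to-end = 129000 μs.

129000 μs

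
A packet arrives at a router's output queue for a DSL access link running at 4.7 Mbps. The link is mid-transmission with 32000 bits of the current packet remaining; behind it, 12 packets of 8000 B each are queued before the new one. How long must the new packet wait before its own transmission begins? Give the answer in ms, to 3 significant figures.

Each queued packet: L/R = 64000/4700000 = 13.617 ms.
12 queued → 163.404 ms.
Plus remaining 32000 bits of current packet: 6.80851 ms.
Queuing delay = 170 ms.

170 ms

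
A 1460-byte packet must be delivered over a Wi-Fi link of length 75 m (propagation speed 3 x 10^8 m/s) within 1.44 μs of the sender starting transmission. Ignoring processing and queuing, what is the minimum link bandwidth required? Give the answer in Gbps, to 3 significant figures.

L = 11680 bits.
Propagation delay = 75 / 300000000 = 0.25 μs.
Transmission budget = 1.44 − 0.25 = 1.19 μs.
R ≥ L / t_tx = 11680 bits / 1.19e-06 s = 9.82 Gbps.

9.82 Gbps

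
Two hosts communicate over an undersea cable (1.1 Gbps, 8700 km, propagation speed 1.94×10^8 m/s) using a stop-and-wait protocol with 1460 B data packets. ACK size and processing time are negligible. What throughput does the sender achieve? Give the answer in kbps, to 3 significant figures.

t_tx = L/R = 11680/1100000000 = 1.06182e-05 s.
t_prop = 8700000/194000000 = 0.0448454 s; RTT = 0.0896907 s.
Cycle = t_tx + RTT = 0.0897013 s.
Throughput = L / cycle = 11680 / 0.0897013 = 130 kbps.

130 kbps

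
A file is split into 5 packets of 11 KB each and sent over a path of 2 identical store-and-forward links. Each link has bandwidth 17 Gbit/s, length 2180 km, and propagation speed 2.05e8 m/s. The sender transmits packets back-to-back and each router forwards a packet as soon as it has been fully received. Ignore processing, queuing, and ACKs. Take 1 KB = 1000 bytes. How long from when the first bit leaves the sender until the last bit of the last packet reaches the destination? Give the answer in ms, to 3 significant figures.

Per-hop transmission t_tx = L/R = 88000/17000000000 = 0.00517647 ms.
Per-hop propagation t_prop = 2180000/2.05e+08 = 10.6341 ms.
Pipeline fill: first packet needs 2·t_tx to clear all hops; remaining 4 packets each add one t_tx.
Total = (2+5-1)·t_tx + 2·t_prop = 6·0.00517647 + 2·10.6341 = 21.3 ms.

21.3 ms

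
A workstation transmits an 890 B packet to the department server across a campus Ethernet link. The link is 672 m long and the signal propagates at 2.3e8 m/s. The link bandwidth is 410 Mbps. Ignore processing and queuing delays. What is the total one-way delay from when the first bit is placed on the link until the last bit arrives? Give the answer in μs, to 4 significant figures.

L = 890 × 8 = 7120 bits.
Transmission delay = L/R = 7120 / 410000000 = 17.3659 μs.
Propagation delay = d/s = 672 m / 2.3e+08 m/s = 2.92174 μs.
Total = 20.29 μs.

20.29 μs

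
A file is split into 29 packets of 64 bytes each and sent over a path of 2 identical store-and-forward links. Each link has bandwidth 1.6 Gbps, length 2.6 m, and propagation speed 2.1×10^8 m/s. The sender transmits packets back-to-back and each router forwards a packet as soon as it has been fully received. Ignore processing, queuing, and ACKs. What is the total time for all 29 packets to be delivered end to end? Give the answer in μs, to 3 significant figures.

9.62 μs

Per-hop transmission t_tx = L/R = 512/1600000000 = 0.32 μs.
Per-hop propagation t_prop = 2.6/210000000 = 0.012381 μs.
Pipeline fill: first packet needs 2·t_tx to clear all hops; remaining 28 packets each add one t_tx.
Total = (2+29-1)·t_tx + 2·t_prop = 30·0.32 + 2·0.012381 = 9.62 μs.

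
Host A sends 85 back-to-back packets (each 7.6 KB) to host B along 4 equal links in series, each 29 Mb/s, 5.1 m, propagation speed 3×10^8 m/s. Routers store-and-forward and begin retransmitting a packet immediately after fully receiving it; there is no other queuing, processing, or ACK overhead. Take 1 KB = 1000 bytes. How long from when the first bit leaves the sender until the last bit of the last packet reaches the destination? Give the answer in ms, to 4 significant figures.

Per-hop transmission t_tx = L/R = 60800/29000000 = 2.09655 ms.
Per-hop propagation t_prop = 5.1/300000000 = 1.7e-05 ms.
Pipeline fill: first packet needs 4·t_tx to clear all hops; remaining 84 packets each add one t_tx.
Total = (4+85-1)·t_tx + 4·t_prop = 88·2.09655 + 4·1.7e-05 = 184.5 ms.

184.5 ms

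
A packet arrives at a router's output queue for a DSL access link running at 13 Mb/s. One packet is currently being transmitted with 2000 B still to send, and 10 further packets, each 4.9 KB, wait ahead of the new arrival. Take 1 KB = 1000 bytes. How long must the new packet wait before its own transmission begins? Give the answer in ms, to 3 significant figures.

31.4 ms

Each queued packet: L/R = 39200/13000000 = 3.01538 ms.
10 queued → 30.1538 ms.
Plus remaining 16000 bits of current packet: 1.23077 ms.
Queuing delay = 31.4 ms.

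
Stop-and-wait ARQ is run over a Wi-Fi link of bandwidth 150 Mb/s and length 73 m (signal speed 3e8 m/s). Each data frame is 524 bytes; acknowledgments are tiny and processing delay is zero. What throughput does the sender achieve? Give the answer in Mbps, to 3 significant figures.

147 Mbps

t_tx = L/R = 4192/150000000 = 2.79467e-05 s.
t_prop = 73/300000000 = 2.43333e-07 s; RTT = 4.86667e-07 s.
Cycle = t_tx + RTT = 2.84333e-05 s.
Throughput = L / cycle = 4192 / 2.84333e-05 = 147 Mbps.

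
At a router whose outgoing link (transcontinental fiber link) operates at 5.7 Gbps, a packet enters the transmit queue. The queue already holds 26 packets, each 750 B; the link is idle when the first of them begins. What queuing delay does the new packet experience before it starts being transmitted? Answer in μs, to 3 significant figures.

Each queued packet: L/R = 6000/5700000000 = 1.05263 μs.
26 queued → 27.3684 μs.
Queuing delay = 27.4 μs.

27.4 μs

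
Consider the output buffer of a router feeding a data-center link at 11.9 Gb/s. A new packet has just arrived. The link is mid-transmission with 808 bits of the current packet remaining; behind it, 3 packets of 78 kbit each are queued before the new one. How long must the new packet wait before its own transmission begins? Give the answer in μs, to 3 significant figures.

Each queued packet: L/R = 78000/11900000000 = 6.55462 μs.
3 queued → 19.6639 μs.
Plus remaining 808 bits of current packet: 0.0678992 μs.
Queuing delay = 19.7 μs.

19.7 μs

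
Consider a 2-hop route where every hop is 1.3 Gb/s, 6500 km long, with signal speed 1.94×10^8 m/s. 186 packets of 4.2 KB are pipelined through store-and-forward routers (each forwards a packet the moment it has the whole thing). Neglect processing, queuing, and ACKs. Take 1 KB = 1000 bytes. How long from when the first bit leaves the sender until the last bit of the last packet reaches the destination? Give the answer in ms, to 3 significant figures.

Per-hop transmission t_tx = L/R = 33600/1300000000 = 0.0258462 ms.
Per-hop propagation t_prop = 6500000/194000000 = 33.5052 ms.
Pipeline fill: first packet needs 2·t_tx to clear all hops; remaining 185 packets each add one t_tx.
Total = (2+186-1)·t_tx + 2·t_prop = 187·0.0258462 + 2·33.5052 = 71.8 ms.

71.8 ms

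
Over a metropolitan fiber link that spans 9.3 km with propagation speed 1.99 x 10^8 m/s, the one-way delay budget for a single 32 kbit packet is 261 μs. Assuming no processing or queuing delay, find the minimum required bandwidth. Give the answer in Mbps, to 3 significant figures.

149 Mbps

Propagation delay = 9300 / 199000000 = 46.7337 μs.
Transmission budget = 261 − 46.7337 = 214.266 μs.
R ≥ L / t_tx = 32000 bits / 0.000214266 s = 149 Mbps.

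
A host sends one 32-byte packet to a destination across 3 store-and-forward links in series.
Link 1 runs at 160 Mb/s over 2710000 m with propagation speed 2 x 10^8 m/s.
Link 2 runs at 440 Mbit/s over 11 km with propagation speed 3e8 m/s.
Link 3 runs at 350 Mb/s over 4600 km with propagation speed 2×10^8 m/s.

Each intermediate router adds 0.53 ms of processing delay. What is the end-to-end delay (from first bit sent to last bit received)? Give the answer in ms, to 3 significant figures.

37.6 ms

L = 32 × 8 = 256 bits.
Transmission delays (L/R per hop): 0.0016, 0.000581818, 0.000731429 ms; sum = 0.00291325 ms.
Propagation delays (d/s per hop): 13.55, 0.0366667, 23 ms; sum = 36.5867 ms.
Processing at 2 router(s): 2 × 0.53 ms = 1.06 ms.
End-to-end = 37.6 ms.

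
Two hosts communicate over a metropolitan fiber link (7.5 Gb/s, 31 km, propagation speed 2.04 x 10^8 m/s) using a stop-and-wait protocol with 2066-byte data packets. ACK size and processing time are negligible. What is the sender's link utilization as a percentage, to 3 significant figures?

0.720 %

t_tx = L/R = 16528/7500000000 = 2.20373e-06 s.
t_prop = 31000/204000000 = 0.000151961 s; RTT = 0.000303922 s.
Cycle = t_tx + RTT = 0.000306125 s.
Utilization = t_tx / cycle = 2.20373e-06/0.000306125 = 0.720 %.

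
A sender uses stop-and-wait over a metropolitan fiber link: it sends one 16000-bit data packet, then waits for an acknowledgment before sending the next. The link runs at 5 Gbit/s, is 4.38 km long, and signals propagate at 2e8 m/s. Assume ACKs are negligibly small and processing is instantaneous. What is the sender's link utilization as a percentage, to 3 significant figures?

6.81 %

t_tx = L/R = 16000/5000000000 = 3.2e-06 s.
t_prop = 4380/200000000 = 2.19e-05 s; RTT = 4.38e-05 s.
Cycle = t_tx + RTT = 4.7e-05 s.
Utilization = t_tx / cycle = 3.2e-06/4.7e-05 = 6.81 %.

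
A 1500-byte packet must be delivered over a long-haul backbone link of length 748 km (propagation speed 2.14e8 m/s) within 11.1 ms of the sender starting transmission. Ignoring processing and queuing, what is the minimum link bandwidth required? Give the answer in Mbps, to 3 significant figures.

1.58 Mbps

L = 12000 bits.
Propagation delay = 748000 / 214000000 = 3.49533 ms.
Transmission budget = 11.1 − 3.49533 = 7.60467 ms.
R ≥ L / t_tx = 12000 bits / 0.00760467 s = 1.58 Mbps.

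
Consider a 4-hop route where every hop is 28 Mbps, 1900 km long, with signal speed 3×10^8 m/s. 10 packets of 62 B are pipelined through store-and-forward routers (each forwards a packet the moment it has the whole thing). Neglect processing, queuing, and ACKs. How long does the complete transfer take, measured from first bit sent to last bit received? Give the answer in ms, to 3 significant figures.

Per-hop transmission t_tx = L/R = 496/28000000 = 0.0177143 ms.
Per-hop propagation t_prop = 1900000/300000000 = 6.33333 ms.
Pipeline fill: first packet needs 4·t_tx to clear all hops; remaining 9 packets each add one t_tx.
Total = (4+10-1)·t_tx + 4·t_prop = 13·0.0177143 + 4·6.33333 = 25.6 ms.

25.6 ms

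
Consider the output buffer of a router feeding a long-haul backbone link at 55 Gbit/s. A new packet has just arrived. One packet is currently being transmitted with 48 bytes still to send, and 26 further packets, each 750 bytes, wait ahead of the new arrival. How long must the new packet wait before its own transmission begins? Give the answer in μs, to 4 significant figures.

2.843 μs

Each queued packet: L/R = 6000/55000000000 = 0.109091 μs.
26 queued → 2.83636 μs.
Plus remaining 384 bits of current packet: 0.00698182 μs.
Queuing delay = 2.843 μs.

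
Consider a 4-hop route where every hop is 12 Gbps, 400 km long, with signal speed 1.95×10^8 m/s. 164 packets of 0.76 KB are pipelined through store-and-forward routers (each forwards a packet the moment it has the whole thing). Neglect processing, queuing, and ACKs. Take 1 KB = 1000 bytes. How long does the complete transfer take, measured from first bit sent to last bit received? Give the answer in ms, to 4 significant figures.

Per-hop transmission t_tx = L/R = 6080/12000000000 = 0.000506667 ms.
Per-hop propagation t_prop = 400000/195000000 = 2.05128 ms.
Pipeline fill: first packet needs 4·t_tx to clear all hops; remaining 163 packets each add one t_tx.
Total = (4+164-1)·t_tx + 4·t_prop = 167·0.000506667 + 4·2.05128 = 8.290 ms.

8.290 ms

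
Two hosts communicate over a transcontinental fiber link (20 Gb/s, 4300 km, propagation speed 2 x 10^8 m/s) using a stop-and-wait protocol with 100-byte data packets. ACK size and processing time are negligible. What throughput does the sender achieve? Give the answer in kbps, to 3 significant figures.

18.6 kbps

t_tx = L/R = 800/20000000000 = 4e-08 s.
t_prop = 4300000/200000000 = 0.0215 s; RTT = 0.043 s.
Cycle = t_tx + RTT = 0.043 s.
Throughput = L / cycle = 800 / 0.043 = 18.6 kbps.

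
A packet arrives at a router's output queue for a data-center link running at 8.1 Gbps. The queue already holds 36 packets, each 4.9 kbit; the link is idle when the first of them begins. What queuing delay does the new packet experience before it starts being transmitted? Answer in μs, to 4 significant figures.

21.78 μs

Each queued packet: L/R = 4900/8100000000 = 0.604938 μs.
36 queued → 21.7778 μs.
Queuing delay = 21.78 μs.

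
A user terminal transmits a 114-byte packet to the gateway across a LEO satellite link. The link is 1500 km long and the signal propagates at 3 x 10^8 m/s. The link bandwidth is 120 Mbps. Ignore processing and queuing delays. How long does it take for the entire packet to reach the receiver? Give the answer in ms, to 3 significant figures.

L = 114 × 8 = 912 bits.
Transmission delay = L/R = 912 / 120000000 = 0.0076 ms.
Propagation delay = d/s = 1500000 m / 300000000 m/s = 5 ms.
Total = 5.01 ms.

5.01 ms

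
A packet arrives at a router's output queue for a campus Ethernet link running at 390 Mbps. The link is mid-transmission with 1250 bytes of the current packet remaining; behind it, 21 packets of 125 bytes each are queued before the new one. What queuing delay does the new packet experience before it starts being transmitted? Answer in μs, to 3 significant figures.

Each queued packet: L/R = 1000/390000000 = 2.5641 μs.
21 queued → 53.8462 μs.
Plus remaining 10000 bits of current packet: 25.641 μs.
Queuing delay = 79.5 μs.

79.5 μs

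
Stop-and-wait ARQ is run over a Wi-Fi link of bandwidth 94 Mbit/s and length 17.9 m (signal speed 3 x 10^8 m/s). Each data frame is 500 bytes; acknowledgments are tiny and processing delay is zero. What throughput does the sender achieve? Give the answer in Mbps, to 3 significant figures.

93.7 Mbps

t_tx = L/R = 4000/94000000 = 4.25532e-05 s.
t_prop = 17.9/300000000 = 5.96667e-08 s; RTT = 1.19333e-07 s.
Cycle = t_tx + RTT = 4.26725e-05 s.
Throughput = L / cycle = 4000 / 4.26725e-05 = 93.7 Mbps.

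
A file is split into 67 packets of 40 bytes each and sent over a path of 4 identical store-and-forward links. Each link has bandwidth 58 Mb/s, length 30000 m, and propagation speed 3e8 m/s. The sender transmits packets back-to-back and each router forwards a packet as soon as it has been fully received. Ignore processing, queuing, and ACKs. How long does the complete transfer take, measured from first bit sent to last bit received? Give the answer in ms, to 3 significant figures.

0.786 ms

Per-hop transmission t_tx = L/R = 320/58000000 = 0.00551724 ms.
Per-hop propagation t_prop = 30000/300000000 = 0.1 ms.
Pipeline fill: first packet needs 4·t_tx to clear all hops; remaining 66 packets each add one t_tx.
Total = (4+67-1)·t_tx + 4·t_prop = 70·0.00551724 + 4·0.1 = 0.786 ms.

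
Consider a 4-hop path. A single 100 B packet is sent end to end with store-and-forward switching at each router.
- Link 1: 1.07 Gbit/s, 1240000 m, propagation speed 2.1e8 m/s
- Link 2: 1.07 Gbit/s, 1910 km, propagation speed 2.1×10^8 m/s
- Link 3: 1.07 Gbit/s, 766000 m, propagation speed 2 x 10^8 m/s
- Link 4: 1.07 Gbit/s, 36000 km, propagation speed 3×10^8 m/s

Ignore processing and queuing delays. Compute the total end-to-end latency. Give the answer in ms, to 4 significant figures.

138.8 ms

L = 100 × 8 = 800 bits.
Transmission delay per hop = L/R = 800/1.07e+09 = 0.000747664 ms; 4 hops → 0.00299065 ms.
Propagation delays (d/s per hop): 5.90476, 9.09524, 3.83, 120 ms; sum = 138.83 ms.
End-to-end = 138.8 ms.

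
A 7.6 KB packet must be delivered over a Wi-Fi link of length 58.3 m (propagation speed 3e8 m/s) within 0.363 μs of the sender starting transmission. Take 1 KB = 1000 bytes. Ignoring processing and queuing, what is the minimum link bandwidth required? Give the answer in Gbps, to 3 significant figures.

360 Gbps

L = 60800 bits.
Propagation delay = 58.3 / 300000000 = 0.194333 μs.
Transmission budget = 0.363 − 0.194333 = 0.168667 μs.
R ≥ L / t_tx = 60800 bits / 1.68667e-07 s = 360 Gbps.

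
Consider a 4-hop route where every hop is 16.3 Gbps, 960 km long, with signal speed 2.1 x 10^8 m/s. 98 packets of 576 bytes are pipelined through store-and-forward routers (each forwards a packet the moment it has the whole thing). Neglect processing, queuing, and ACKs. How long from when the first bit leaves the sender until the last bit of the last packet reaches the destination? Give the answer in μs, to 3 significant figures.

Per-hop transmission t_tx = L/R = 4608/16300000000 = 0.282699 μs.
Per-hop propagation t_prop = 960000/210000000 = 4571.43 μs.
Pipeline fill: first packet needs 4·t_tx to clear all hops; remaining 97 packets each add one t_tx.
Total = (4+98-1)·t_tx + 4·t_prop = 101·0.282699 + 4·4571.43 = 18300 μs.

18300 μs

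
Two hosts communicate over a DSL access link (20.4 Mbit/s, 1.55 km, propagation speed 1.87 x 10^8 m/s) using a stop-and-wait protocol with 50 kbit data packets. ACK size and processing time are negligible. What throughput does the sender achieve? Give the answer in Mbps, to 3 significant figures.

20.3 Mbps

t_tx = L/R = 50000/20400000 = 0.00245098 s.
t_prop = 1550/187000000 = 8.28877e-06 s; RTT = 1.65775e-05 s.
Cycle = t_tx + RTT = 0.00246756 s.
Throughput = L / cycle = 50000 / 0.00246756 = 20.3 Mbps.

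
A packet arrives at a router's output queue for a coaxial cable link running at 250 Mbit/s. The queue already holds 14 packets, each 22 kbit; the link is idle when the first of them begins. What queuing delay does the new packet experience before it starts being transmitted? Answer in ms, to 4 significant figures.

1.232 ms

Each queued packet: L/R = 22000/250000000 = 0.088 ms.
14 queued → 1.232 ms.
Queuing delay = 1.232 ms.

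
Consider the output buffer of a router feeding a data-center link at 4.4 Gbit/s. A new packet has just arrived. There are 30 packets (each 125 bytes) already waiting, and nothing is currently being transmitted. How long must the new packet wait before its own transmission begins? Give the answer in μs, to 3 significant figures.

6.82 μs

Each queued packet: L/R = 1000/4400000000 = 0.227273 μs.
30 queued → 6.81818 μs.
Queuing delay = 6.82 μs.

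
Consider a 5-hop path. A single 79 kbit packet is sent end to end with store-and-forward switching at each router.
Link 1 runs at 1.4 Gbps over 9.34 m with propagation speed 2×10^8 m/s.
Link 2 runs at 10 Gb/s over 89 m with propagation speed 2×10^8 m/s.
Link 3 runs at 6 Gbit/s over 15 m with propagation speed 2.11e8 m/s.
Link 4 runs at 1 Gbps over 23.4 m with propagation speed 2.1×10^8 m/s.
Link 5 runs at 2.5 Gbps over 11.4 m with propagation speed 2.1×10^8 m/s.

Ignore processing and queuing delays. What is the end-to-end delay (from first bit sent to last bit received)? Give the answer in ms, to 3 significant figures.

L = 79000 bits.
Transmission delays (L/R per hop): 0.0564286, 0.0079, 0.0131667, 0.079, 0.0316 ms; sum = 0.188095 ms.
Propagation delays (d/s per hop): 4.67e-05, 0.000445, 7.109e-05, 0.000111429, 5.42857e-05 ms; sum = 0.000728504 ms.
End-to-end = 0.189 ms.

0.189 ms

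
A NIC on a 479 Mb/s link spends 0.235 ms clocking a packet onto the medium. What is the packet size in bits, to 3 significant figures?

113000 bits

L = R × t_tx = 479000000 b/s × 0.000235 s = 112565 bits.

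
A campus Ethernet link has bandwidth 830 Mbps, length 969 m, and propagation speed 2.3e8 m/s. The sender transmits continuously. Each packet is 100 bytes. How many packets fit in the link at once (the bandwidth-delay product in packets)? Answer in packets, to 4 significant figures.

Propagation delay = 969 / 2.3e+08 = 4.21304e-06 s.
BDP = R × t_prop = 830000000 × 4.21304e-06 = 3496.83 bits.
In packets of 800 bits: 4.371 packets.

4.371 packets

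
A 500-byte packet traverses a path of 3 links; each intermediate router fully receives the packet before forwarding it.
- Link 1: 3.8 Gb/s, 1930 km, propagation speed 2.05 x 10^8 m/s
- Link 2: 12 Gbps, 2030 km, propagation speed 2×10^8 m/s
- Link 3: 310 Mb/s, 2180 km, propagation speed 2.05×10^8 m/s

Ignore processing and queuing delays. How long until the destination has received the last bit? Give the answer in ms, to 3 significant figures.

30.2 ms

L = 500 × 8 = 4000 bits.
Transmission delays (L/R per hop): 0.00105263, 0.000333333, 0.0129032 ms; sum = 0.0142892 ms.
Propagation delays (d/s per hop): 9.41463, 10.15, 10.6341 ms; sum = 30.1988 ms.
End-to-end = 30.2 ms.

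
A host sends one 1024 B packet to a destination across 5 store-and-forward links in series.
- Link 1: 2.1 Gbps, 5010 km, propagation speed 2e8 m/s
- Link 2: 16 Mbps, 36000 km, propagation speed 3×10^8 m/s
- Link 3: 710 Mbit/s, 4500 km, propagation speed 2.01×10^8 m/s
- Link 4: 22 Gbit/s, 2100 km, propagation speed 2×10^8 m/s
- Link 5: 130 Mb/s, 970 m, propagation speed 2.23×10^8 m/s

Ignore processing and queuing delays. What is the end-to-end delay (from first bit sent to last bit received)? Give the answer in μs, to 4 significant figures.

178500 μs

L = 1024 × 8 = 8192 bits.
Transmission delays (L/R per hop): 3.90095, 512, 11.538, 0.372364, 63.0154 μs; sum = 590.827 μs.
Propagation delays (d/s per hop): 25050, 120000, 22388.1, 10500, 4.34978 μs; sum = 177942 μs.
End-to-end = 178500 μs.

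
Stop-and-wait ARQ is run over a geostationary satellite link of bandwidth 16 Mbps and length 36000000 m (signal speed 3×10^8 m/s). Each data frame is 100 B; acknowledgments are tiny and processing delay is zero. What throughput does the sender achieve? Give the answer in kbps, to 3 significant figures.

t_tx = L/R = 800/16000000 = 5e-05 s.
t_prop = 36000000/300000000 = 0.12 s; RTT = 0.24 s.
Cycle = t_tx + RTT = 0.24005 s.
Throughput = L / cycle = 800 / 0.24005 = 3.33 kbps.

3.33 kbps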